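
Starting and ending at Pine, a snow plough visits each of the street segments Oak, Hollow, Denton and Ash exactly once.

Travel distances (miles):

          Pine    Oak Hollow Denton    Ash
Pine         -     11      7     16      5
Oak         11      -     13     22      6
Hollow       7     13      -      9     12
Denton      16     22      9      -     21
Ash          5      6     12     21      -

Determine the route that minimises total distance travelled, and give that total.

With 4 stops there are 4!/2 = 12 distinct round trips (a route and its reverse cost the same).
Pine-Oak-Hollow-Denton-Ash-Pine: 11+13+9+21+5 = 59
Pine-Oak-Hollow-Ash-Denton-Pine: 11+13+12+21+16 = 73
Pine-Oak-Denton-Hollow-Ash-Pine: 11+22+9+12+5 = 59
Pine-Oak-Denton-Ash-Hollow-Pine: 11+22+21+12+7 = 73
Pine-Oak-Ash-Hollow-Denton-Pine: 11+6+12+9+16 = 54
Pine-Oak-Ash-Denton-Hollow-Pine: 11+6+21+9+7 = 54
Pine-Hollow-Oak-Denton-Ash-Pine: 7+13+22+21+5 = 68
Pine-Hollow-Oak-Ash-Denton-Pine: 7+13+6+21+16 = 63
Pine-Hollow-Denton-Oak-Ash-Pine: 7+9+22+6+5 = 49
Pine-Hollow-Ash-Oak-Denton-Pine: 7+12+6+22+16 = 63
Pine-Denton-Oak-Hollow-Ash-Pine: 16+22+13+12+5 = 68
Pine-Denton-Hollow-Oak-Ash-Pine: 16+9+13+6+5 = 49
The minimum is 49.
One optimal route: Pine → Hollow → Denton → Oak → Ash → Pine (or its reverse).

Minimum total distance: 49 miles.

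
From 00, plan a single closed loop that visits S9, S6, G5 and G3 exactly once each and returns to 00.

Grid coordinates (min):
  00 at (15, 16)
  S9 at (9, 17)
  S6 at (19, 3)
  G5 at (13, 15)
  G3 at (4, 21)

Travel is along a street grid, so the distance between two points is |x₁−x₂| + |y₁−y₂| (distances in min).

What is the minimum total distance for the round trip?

66 min — the shortest possible round trip.

00→S9→S6→G5→G3→00: 7+24+18+15+16 = 80
00→S9→S6→G3→G5→00: 7+24+33+15+3 = 82
00→S9→G5→S6→G3→00: 7+6+18+33+16 = 80
00→S9→G5→G3→S6→00: 7+6+15+33+17 = 78
00→S9→G3→S6→G5→00: 7+9+33+18+3 = 70
00→S9→G3→G5→S6→00: 7+9+15+18+17 = 66
00→S6→S9→G5→G3→00: 17+24+6+15+16 = 78
00→S6→S9→G3→G5→00: 17+24+9+15+3 = 68
00→S6→G5→S9→G3→00: 17+18+6+9+16 = 66
00→S6→G3→S9→G5→00: 17+33+9+6+3 = 68
00→G5→S9→S6→G3→00: 3+6+24+33+16 = 82
00→G5→S6→S9→G3→00: 3+18+24+9+16 = 70
The minimum is 66.
One optimal route: 00 → S9 → G3 → G5 → S6 → 00 (or its reverse).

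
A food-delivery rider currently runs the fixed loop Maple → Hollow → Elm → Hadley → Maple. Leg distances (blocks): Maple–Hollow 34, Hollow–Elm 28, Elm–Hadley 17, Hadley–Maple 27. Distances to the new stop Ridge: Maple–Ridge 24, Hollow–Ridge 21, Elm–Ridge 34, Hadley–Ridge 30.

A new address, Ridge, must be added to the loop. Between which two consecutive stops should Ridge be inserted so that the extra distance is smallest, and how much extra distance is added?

+11 blocks — insert Ridge between Maple and Hollow.

Insertion cost between consecutive stops i–j is d(i,Ridge) + d(Ridge,j) − d(i,j):
  between Maple and Hollow: 24 + 21 − 34 = 11
  between Hollow and Elm: 21 + 34 − 28 = 27
  between Elm and Hadley: 34 + 30 − 17 = 47
  between Hadley and Maple: 30 + 24 − 27 = 27
Cheapest insertion is between Maple and Hollow, adding 11.
New total = 106 + 11 = 117.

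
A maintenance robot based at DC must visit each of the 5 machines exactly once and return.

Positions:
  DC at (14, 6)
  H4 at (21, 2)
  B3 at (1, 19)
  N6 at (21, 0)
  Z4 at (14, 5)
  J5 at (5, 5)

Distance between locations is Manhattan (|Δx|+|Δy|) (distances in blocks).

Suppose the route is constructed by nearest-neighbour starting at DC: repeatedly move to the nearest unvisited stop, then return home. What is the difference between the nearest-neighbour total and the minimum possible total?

The nearest-neighbour route is 2 blocks longer than optimal.

DC: Z4=1, J5=10, H4=11, N6=13, B3=26 ⇒ Z4
Z4: J5=9, H4=10, N6=12, B3=27 ⇒ J5
J5: B3=18, H4=19, N6=21 ⇒ B3
B3: H4=37, N6=39 ⇒ H4
H4: N6=2 ⇒ N6
NN route DC → Z4 → J5 → B3 → H4 → N6 → DC costs 80.
Optimal: DC → H4 → N6 → Z4 → J5 → B3 → DC costs 78 (by enumerating all 60 distinct tours).
Excess = 80 − 78 = 2.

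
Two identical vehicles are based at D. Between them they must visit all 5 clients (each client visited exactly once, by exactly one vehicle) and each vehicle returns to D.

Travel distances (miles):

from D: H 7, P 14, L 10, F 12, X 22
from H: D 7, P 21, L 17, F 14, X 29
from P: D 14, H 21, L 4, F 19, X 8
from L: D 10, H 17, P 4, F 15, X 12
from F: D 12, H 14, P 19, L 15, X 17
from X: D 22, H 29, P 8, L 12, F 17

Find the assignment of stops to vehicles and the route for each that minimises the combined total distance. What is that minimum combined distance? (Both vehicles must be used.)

Try each way of splitting the stops between the two vehicles (each non-empty) and, for each split, find the best tour for each vehicle:
  {H} + {P, L, F, X}: 14 + 51 = 65
  {P} + {H, L, F, X}: 28 + 60 = 88
  {H, P} + {L, F, X}: 42 + 51 = 93
  {L} + {H, P, F, X}: 20 + 60 = 80
  {H, L} + {P, F, X}: 34 + 51 = 85
  {P, L} + {H, F, X}: 28 + 60 = 88
  … (15 splits in total)
Best: vehicle 1 D → H → D = 14; vehicle 2 D → L → P → X → F → D = 51; combined 65.

Minimum combined distance: 65 miles.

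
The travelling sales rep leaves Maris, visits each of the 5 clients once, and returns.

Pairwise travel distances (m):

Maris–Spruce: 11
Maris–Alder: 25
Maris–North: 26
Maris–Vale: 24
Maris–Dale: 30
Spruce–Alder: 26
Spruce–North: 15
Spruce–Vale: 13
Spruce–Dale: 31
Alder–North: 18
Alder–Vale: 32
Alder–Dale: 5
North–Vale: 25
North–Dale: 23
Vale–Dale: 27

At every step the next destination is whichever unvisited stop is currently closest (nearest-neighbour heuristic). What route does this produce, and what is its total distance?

Nearest-neighbour total = 102 m; route Maris → Spruce → Vale → North → Alder → Dale → Maris.

At Maris the remaining stops are Spruce 11, Vale 24, Alder 25, North 26, Dale 30; go to Spruce.
At Spruce the remaining stops are Vale 13, North 15, Alder 26, Dale 31; go to Vale.
At Vale the remaining stops are North 25, Dale 27, Alder 32; go to North.
At North the remaining stops are Alder 18, Dale 23; go to Alder.
At Alder the remaining stops are Dale 5; go to Dale.
Return Dale→Maris: 30.
Total = 11 + 13 + 25 + 18 + 5 + 30 = 102.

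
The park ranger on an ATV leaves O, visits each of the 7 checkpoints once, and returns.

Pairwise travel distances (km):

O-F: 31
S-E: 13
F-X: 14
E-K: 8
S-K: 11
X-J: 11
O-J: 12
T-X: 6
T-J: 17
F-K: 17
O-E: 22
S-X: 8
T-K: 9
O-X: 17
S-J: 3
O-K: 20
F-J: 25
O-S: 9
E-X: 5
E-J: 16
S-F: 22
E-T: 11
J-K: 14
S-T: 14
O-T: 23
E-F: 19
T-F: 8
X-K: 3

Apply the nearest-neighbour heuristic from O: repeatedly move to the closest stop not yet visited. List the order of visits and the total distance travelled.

Nearest-neighbour total = 84 km; route O → S → J → X → K → E → T → F → O.

From O: distances to unvisited — S=9, J=12, X=17, K=20, E=22, T=23, F=31. Nearest is S (9).
From S: distances to unvisited — J=3, X=8, K=11, E=13, T=14, F=22. Nearest is J (3).
From J: distances to unvisited — X=11, K=14, E=16, T=17, F=25. Nearest is X (11).
From X: distances to unvisited — K=3, E=5, T=6, F=14. Nearest is K (3).
From K: distances to unvisited — E=8, T=9, F=17. Nearest is E (8).
From E: distances to unvisited — T=11, F=19. Nearest is T (11).
From T: distances to unvisited — F=8. Nearest is F (8).
Return F→O: 31.
Total = 9 + 3 + 11 + 3 + 8 + 11 + 8 + 31 = 84.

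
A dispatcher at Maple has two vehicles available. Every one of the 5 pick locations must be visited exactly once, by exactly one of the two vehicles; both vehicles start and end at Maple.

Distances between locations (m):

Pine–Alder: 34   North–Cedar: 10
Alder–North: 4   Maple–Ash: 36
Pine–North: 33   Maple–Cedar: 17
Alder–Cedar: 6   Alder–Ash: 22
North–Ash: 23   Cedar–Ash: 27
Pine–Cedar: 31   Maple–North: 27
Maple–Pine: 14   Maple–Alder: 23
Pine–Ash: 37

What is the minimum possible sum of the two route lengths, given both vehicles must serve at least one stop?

There are 2^4 − 1 = 15 ways to divide the 5 stops into two non-empty groups. For each, the best each vehicle can do is its own shortest tour through its group:
  {Pine} + {Alder, North, Cedar, Ash}: 28 + 86 = 114
  {Alder} + {Pine, North, Cedar, Ash}: 46 + 101 = 147
  {Pine, Alder} + {North, Cedar, Ash}: 71 + 86 = 157
  {North} + {Pine, Alder, Cedar, Ash}: 54 + 96 = 150
  {Pine, North} + {Alder, Cedar, Ash}: 74 + 81 = 155
  {Alder, North} + {Pine, Cedar, Ash}: 54 + 95 = 149
  … (15 splits in total)
Best: vehicle 1 Maple → Pine → Maple = 28; vehicle 2 Maple → Cedar → Alder → North → Ash → Maple = 86; combined 114.

114 m — the smallest possible combined total.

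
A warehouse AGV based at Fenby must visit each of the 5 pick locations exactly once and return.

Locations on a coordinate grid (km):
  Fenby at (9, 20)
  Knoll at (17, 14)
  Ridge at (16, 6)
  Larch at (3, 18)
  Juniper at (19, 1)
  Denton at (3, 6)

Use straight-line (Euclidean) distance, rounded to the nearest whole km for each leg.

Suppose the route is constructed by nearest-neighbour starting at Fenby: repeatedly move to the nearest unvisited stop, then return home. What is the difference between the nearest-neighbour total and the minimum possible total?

Fenby: Larch=6, Knoll=10, Denton=15, Ridge=16, Juniper=21 ⇒ Larch
Larch: Denton=12, Knoll=15, Ridge=18, Juniper=23 ⇒ Denton
Denton: Ridge=13, Knoll=16, Juniper=17 ⇒ Ridge
Ridge: Juniper=6, Knoll=8 ⇒ Juniper
Juniper: Knoll=13 ⇒ Knoll
NN route Fenby → Larch → Denton → Ridge → Juniper → Knoll → Fenby costs 60.
Optimal: Fenby → Knoll → Ridge → Juniper → Denton → Larch → Fenby costs 59 (by enumerating all 60 distinct tours).
Excess = 60 − 59 = 1.

1 km longer than the optimal tour.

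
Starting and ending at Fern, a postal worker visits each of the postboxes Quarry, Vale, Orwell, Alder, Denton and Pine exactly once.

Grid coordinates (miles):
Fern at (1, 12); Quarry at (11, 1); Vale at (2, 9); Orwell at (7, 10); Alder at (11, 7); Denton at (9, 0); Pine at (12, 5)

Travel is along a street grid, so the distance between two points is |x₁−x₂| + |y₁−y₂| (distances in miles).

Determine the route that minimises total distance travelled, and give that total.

There are 360 distinct closed tours to check (reversals are equivalent).
Fern → Quarry → Vale → Orwell → Alder → Denton → Pine → Fern: 21+17+6+7+9+8+18 = 86
Fern → Quarry → Vale → Orwell → Alder → Pine → Denton → Fern: 21+17+6+7+3+8+20 = 82
Fern → Quarry → Vale → Orwell → Denton → Alder → Pine → Fern: 21+17+6+12+9+3+18 = 86
Fern → Quarry → Vale → Orwell → Denton → Pine → Alder → Fern: 21+17+6+12+8+3+15 = 82
Fern → Quarry → Vale → Orwell → Pine → Alder → Denton → Fern: 21+17+6+10+3+9+20 = 86
Fern → Quarry → Vale → Orwell → Pine → Denton → Alder → Fern: 21+17+6+10+8+9+15 = 86
Fern → Quarry → Vale → Alder → Orwell → Denton → Pine → Fern: 21+17+11+7+12+8+18 = 94
Fern → Quarry → Vale → Alder → Orwell → Pine → Denton → Fern: 21+17+11+7+10+8+20 = 94
… (352 more)
Fern → Vale → Alder → Pine → Quarry → Denton → Orwell → Fern: 4+11+3+5+3+12+8 = 46  ← best
The minimum is 46.
One optimal route: Fern → Vale → Alder → Pine → Quarry → Denton → Orwell → Fern (or its reverse).

46 miles — the shortest possible round trip.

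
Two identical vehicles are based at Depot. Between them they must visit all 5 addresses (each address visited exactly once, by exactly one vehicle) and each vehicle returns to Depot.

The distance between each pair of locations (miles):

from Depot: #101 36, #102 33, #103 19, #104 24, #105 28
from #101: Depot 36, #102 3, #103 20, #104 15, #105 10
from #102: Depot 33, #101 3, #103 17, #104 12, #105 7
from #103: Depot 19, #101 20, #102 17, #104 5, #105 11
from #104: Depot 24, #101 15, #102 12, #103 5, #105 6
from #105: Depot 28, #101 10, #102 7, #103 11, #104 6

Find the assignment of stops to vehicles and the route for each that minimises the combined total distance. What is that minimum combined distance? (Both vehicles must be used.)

Check every non-empty split of the stops between the two vehicles; for each half take its own optimal tour:
  {#101} + {#102, #103, #104, #105}: 72 + 70 = 142
  {#102} + {#101, #103, #104, #105}: 66 + 76 = 142
  {#101, #102} + {#103, #104, #105}: 72 + 58 = 130
  {#103} + {#101, #102, #104, #105}: 38 + 76 = 114
  {#101, #103} + {#102, #104, #105}: 75 + 70 = 145
  {#102, #103} + {#101, #104, #105}: 69 + 76 = 145
  … (15 splits in total)
Best: vehicle 1 Depot → #103 → Depot = 38; vehicle 2 Depot → #101 → #102 → #105 → #104 → Depot = 76; combined 114.

Minimum combined distance: 114 miles.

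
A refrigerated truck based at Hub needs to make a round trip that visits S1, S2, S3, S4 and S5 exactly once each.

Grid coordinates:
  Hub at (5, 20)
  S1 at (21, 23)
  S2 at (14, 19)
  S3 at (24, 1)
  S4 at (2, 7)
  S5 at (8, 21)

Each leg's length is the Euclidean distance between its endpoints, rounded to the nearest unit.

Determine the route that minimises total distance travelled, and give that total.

There are 60 distinct closed tours to check (reversals are equivalent).
Hub - S1 - S2 - S3 - S4 - S5 - Hub: 16+8+21+23+15+3 = 86
Hub - S1 - S2 - S3 - S5 - S4 - Hub: 16+8+21+26+15+13 = 99
Hub - S1 - S2 - S4 - S3 - S5 - Hub: 16+8+17+23+26+3 = 93
Hub - S1 - S2 - S4 - S5 - S3 - Hub: 16+8+17+15+26+27 = 109
Hub - S1 - S2 - S5 - S3 - S4 - Hub: 16+8+6+26+23+13 = 92
Hub - S1 - S2 - S5 - S4 - S3 - Hub: 16+8+6+15+23+27 = 95
Hub - S1 - S3 - S2 - S4 - S5 - Hub: 16+22+21+17+15+3 = 94
Hub - S1 - S3 - S2 - S5 - S4 - Hub: 16+22+21+6+15+13 = 93
Hub - S1 - S3 - S4 - S2 - S5 - Hub: 16+22+23+17+6+3 = 87
Hub - S1 - S3 - S4 - S5 - S2 - Hub: 16+22+23+15+6+9 = 91
Hub - S1 - S3 - S5 - S2 - S4 - Hub: 16+22+26+6+17+13 = 100
Hub - S1 - S3 - S5 - S4 - S2 - Hub: 16+22+26+15+17+9 = 105
Hub - S1 - S4 - S2 - S3 - S5 - Hub: 16+25+17+21+26+3 = 108
Hub - S1 - S4 - S2 - S5 - S3 - Hub: 16+25+17+6+26+27 = 117
… (46 more)
Hub - S4 - S3 - S1 - S2 - S5 - Hub: 13+23+22+8+6+3 = 75  ← best
The minimum is 75.
One optimal route: Hub → S4 → S3 → S1 → S2 → S5 → Hub (or its reverse).

Shortest round trip = 75.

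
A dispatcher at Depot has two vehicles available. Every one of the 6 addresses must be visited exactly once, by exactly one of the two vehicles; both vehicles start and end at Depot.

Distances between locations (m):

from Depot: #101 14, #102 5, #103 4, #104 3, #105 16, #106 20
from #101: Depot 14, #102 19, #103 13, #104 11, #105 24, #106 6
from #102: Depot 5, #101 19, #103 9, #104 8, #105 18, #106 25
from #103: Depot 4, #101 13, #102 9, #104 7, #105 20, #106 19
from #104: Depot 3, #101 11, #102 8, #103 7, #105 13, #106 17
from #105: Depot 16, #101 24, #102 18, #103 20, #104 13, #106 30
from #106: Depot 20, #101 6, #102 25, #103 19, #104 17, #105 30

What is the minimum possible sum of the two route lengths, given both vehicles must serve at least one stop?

79 m — the smallest possible combined total.

Check every non-empty split of the stops between the two vehicles; for each half take its own optimal tour:
  {#101} + {#102, #103, #104, #105, #106}: 28 + 76 = 104
  {#102} + {#101, #103, #104, #105, #106}: 10 + 69 = 79
  {#101, #102} + {#103, #104, #105, #106}: 38 + 69 = 107
  {#103} + {#101, #102, #104, #105, #106}: 8 + 73 = 81
  {#101, #103} + {#102, #104, #105, #106}: 31 + 73 = 104
  {#102, #103} + {#101, #104, #105, #106}: 18 + 66 = 84
  … (31 splits in total)
Best: vehicle 1 Depot → #102 → Depot = 10; vehicle 2 Depot → #103 → #101 → #106 → #104 → #105 → Depot = 69; combined 79.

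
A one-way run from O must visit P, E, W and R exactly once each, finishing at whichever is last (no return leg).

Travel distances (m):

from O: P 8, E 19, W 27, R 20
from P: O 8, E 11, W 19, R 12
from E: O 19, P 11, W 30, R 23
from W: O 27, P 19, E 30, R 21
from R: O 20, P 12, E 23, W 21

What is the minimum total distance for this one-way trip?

Shortest open route: 63 m.

There are 4! = 24 possible orderings.
O - P - E - W - R: 8+11+30+21 = 70
O - P - E - R - W: 8+11+23+21 = 63
O - P - W - E - R: 8+19+30+23 = 80
O - P - W - R - E: 8+19+21+23 = 71
O - P - R - E - W: 8+12+23+30 = 73
O - P - R - W - E: 8+12+21+30 = 71
O - E - P - W - R: 19+11+19+21 = 70
O - E - P - R - W: 19+11+12+21 = 63
O - E - W - P - R: 19+30+19+12 = 80
O - E - W - R - P: 19+30+21+12 = 82
O - E - R - P - W: 19+23+12+19 = 73
O - E - R - W - P: 19+23+21+19 = 82
O - W - P - E - R: 27+19+11+23 = 80
O - W - P - R - E: 27+19+12+23 = 81
… (10 more)
The minimum is 63.
One shortest path: O → P → E → R → W.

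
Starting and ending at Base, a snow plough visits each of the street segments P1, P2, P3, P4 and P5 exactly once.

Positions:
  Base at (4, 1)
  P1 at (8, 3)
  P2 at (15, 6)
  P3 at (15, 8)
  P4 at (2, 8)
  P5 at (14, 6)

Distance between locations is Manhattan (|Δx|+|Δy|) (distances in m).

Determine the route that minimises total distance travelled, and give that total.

Minimum total distance: 40 m.

There are 60 distinct closed tours to check (reversals are equivalent).
Base - P1 - P2 - P3 - P4 - P5 - Base: 6+10+2+13+14+15 = 60
Base - P1 - P2 - P3 - P5 - P4 - Base: 6+10+2+3+14+9 = 44
Base - P1 - P2 - P4 - P3 - P5 - Base: 6+10+15+13+3+15 = 62
Base - P1 - P2 - P4 - P5 - P3 - Base: 6+10+15+14+3+18 = 66
Base - P1 - P2 - P5 - P3 - P4 - Base: 6+10+1+3+13+9 = 42
Base - P1 - P2 - P5 - P4 - P3 - Base: 6+10+1+14+13+18 = 62
Base - P1 - P3 - P2 - P4 - P5 - Base: 6+12+2+15+14+15 = 64
Base - P1 - P3 - P2 - P5 - P4 - Base: 6+12+2+1+14+9 = 44
Base - P1 - P3 - P4 - P2 - P5 - Base: 6+12+13+15+1+15 = 62
Base - P1 - P3 - P4 - P5 - P2 - Base: 6+12+13+14+1+16 = 62
Base - P1 - P3 - P5 - P2 - P4 - Base: 6+12+3+1+15+9 = 46
Base - P1 - P3 - P5 - P4 - P2 - Base: 6+12+3+14+15+16 = 66
Base - P1 - P4 - P2 - P3 - P5 - Base: 6+11+15+2+3+15 = 52
Base - P1 - P4 - P2 - P5 - P3 - Base: 6+11+15+1+3+18 = 54
… (46 more)
Base - P1 - P5 - P2 - P3 - P4 - Base: 6+9+1+2+13+9 = 40  ← best
The minimum is 40.
One optimal route: Base → P1 → P5 → P2 → P3 → P4 → Base (or its reverse).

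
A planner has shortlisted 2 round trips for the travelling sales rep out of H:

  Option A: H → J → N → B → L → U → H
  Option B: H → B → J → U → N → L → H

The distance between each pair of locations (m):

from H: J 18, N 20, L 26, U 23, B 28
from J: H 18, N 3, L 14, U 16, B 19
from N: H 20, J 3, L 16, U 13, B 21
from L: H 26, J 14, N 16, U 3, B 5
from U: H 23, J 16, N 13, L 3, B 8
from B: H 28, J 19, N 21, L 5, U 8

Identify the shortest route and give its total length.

Option A: 18 + 3 + 21 + 5 + 3 + 23 = 73
Option B: 28 + 19 + 16 + 13 + 16 + 26 = 118

73 m — Option A is the shortest.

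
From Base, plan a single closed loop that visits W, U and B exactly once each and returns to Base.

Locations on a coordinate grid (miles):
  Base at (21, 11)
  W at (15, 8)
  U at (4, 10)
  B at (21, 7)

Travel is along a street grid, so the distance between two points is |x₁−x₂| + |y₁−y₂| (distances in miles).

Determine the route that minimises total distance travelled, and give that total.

There are 3 distinct closed tours to check (reversals are equivalent).
Base → W → U → B → Base: 9+13+20+4 = 46
Base → W → B → U → Base: 9+7+20+18 = 54
Base → U → W → B → Base: 18+13+7+4 = 42
The minimum is 42.
One optimal route: Base → U → W → B → Base (or its reverse).

Minimum total distance: 42 miles.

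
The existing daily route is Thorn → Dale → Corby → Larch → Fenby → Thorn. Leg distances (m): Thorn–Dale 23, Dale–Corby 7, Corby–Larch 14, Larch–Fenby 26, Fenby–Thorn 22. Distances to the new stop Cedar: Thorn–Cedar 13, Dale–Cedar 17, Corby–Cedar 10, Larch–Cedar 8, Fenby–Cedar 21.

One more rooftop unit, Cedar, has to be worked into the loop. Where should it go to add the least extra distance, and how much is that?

Insertion cost between consecutive stops i–j is d(i,Cedar) + d(Cedar,j) − d(i,j):
  between Thorn and Dale: 13 + 17 − 23 = 7
  between Dale and Corby: 17 + 10 − 7 = 20
  between Corby and Larch: 10 + 8 − 14 = 4
  between Larch and Fenby: 8 + 21 − 26 = 3
  between Fenby and Thorn: 21 + 13 − 22 = 12
Cheapest insertion is between Larch and Fenby, adding 3.
New total = 92 + 3 = 95.

Minimum extra distance: 3 m, inserting Cedar between Larch and Fenby.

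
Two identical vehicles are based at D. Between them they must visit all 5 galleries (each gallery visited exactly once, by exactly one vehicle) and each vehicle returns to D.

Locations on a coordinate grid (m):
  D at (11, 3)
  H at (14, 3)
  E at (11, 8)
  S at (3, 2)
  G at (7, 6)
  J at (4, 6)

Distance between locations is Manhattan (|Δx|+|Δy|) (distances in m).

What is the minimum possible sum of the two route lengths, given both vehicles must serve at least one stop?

Check every non-empty split of the stops between the two vehicles; for each half take its own optimal tour:
  {H} + {E, S, G, J}: 6 + 28 = 34
  {E} + {H, S, G, J}: 10 + 30 = 40
  {H, E} + {S, G, J}: 16 + 24 = 40
  {S} + {H, E, G, J}: 18 + 30 = 48
  {H, S} + {E, G, J}: 24 + 24 = 48
  {E, S} + {H, G, J}: 28 + 26 = 54
  … (15 splits in total)
Best: vehicle 1 D → H → D = 6; vehicle 2 D → E → G → J → S → D = 28; combined 34.

Minimum combined distance: 34 m.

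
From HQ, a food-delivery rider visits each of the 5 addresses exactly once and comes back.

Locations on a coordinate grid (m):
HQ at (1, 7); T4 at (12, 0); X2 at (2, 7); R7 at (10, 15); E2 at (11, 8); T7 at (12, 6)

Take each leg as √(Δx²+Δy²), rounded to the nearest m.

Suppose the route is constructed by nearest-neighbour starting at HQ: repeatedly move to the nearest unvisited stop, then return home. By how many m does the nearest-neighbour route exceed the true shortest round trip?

Excess over optimum: 5 m.

From HQ: X2=1, E2=10, T7=11, R7=12, T4=13 → choose X2 (1).
From X2: E2=9, T7=10, R7=11, T4=12 → choose E2 (9).
From E2: T7=2, R7=7, T4=8 → choose T7 (2).
From T7: T4=6, R7=9 → choose T4 (6).
From T4: R7=15 → choose R7 (15).
NN route HQ → X2 → E2 → T7 → T4 → R7 → HQ costs 45.
Optimal: HQ → T4 → T7 → E2 → R7 → X2 → HQ costs 40 (by enumerating all 60 distinct tours).
Excess = 45 − 40 = 5.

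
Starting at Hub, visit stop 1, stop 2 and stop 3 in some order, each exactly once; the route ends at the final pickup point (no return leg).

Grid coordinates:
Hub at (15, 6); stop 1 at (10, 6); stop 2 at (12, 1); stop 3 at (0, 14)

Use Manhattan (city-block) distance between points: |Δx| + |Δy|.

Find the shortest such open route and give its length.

There are 3! = 6 possible orderings.
Hub → stop 1 → stop 2 → stop 3: 5+7+25 = 37
Hub → stop 1 → stop 3 → stop 2: 5+18+25 = 48
Hub → stop 2 → stop 1 → stop 3: 8+7+18 = 33
Hub → stop 2 → stop 3 → stop 1: 8+25+18 = 51
Hub → stop 3 → stop 1 → stop 2: 23+18+7 = 48
Hub → stop 3 → stop 2 → stop 1: 23+25+7 = 55
The minimum is 33.
One shortest path: Hub → stop 2 → stop 1 → stop 3.

33 — the minimum one-way total.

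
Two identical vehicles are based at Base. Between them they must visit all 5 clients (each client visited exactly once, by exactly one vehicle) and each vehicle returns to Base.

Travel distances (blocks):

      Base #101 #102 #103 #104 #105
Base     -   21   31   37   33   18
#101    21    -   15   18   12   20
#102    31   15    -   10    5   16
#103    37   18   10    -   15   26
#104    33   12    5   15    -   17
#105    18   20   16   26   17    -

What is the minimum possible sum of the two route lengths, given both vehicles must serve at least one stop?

Minimum combined distance: 121 blocks.

Try each way of splitting the stops between the two vehicles (each non-empty) and, for each split, find the best tour for each vehicle:
  {#101} + {#102, #103, #104, #105}: 42 + 87 = 129
  {#102} + {#101, #103, #104, #105}: 62 + 89 = 151
  {#101, #102} + {#103, #104, #105}: 67 + 87 = 154
  {#103} + {#101, #102, #104, #105}: 74 + 72 = 146
  {#101, #103} + {#102, #104, #105}: 76 + 71 = 147
  {#102, #103} + {#101, #104, #105}: 78 + 68 = 146
  … (15 splits in total)
  {#101, #102, #103, #104} + {#105}: 85 + 36 = 121  ← best
Best: vehicle 1 Base → #101 → #104 → #102 → #103 → Base = 85; vehicle 2 Base → #105 → Base = 36; combined 121.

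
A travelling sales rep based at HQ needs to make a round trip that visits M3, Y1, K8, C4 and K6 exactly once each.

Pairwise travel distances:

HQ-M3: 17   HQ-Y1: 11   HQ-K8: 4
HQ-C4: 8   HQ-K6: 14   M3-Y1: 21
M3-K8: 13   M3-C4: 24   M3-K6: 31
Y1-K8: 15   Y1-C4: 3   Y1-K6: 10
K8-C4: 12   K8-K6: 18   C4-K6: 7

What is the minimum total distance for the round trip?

With 5 stops there are 5!/2 = 60 distinct round trips (a route and its reverse cost the same).
HQ→M3→Y1→K8→C4→K6→HQ: 17+21+15+12+7+14 = 86
HQ→M3→Y1→K8→K6→C4→HQ: 17+21+15+18+7+8 = 86
HQ→M3→Y1→C4→K8→K6→HQ: 17+21+3+12+18+14 = 85
HQ→M3→Y1→C4→K6→K8→HQ: 17+21+3+7+18+4 = 70
HQ→M3→Y1→K6→K8→C4→HQ: 17+21+10+18+12+8 = 86
HQ→M3→Y1→K6→C4→K8→HQ: 17+21+10+7+12+4 = 71
HQ→M3→K8→Y1→C4→K6→HQ: 17+13+15+3+7+14 = 69
HQ→M3→K8→Y1→K6→C4→HQ: 17+13+15+10+7+8 = 70
HQ→M3→K8→C4→Y1→K6→HQ: 17+13+12+3+10+14 = 69
HQ→M3→K8→C4→K6→Y1→HQ: 17+13+12+7+10+11 = 70
HQ→M3→K8→K6→Y1→C4→HQ: 17+13+18+10+3+8 = 69
HQ→M3→K8→K6→C4→Y1→HQ: 17+13+18+7+3+11 = 69
HQ→M3→C4→Y1→K8→K6→HQ: 17+24+3+15+18+14 = 91
HQ→M3→C4→Y1→K6→K8→HQ: 17+24+3+10+18+4 = 76
… (46 more)
HQ→K8→M3→Y1→C4→K6→HQ: 4+13+21+3+7+14 = 62  ← best
The minimum is 62.
One optimal route: HQ → K8 → M3 → Y1 → C4 → K6 → HQ (or its reverse).

Minimum total distance: 62.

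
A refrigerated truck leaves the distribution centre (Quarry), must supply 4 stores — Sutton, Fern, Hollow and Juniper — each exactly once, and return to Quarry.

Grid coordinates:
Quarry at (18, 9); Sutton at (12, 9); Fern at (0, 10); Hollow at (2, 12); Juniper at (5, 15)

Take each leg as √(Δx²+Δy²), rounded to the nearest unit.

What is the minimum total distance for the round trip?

With 4 stops there are 4!/2 = 12 distinct round trips (a route and its reverse cost the same).
Quarry → Sutton → Fern → Hollow → Juniper → Quarry: 6+12+3+4+14 = 39
Quarry → Sutton → Fern → Juniper → Hollow → Quarry: 6+12+7+4+16 = 45
Quarry → Sutton → Hollow → Fern → Juniper → Quarry: 6+10+3+7+14 = 40
Quarry → Sutton → Hollow → Juniper → Fern → Quarry: 6+10+4+7+18 = 45
Quarry → Sutton → Juniper → Fern → Hollow → Quarry: 6+9+7+3+16 = 41
Quarry → Sutton → Juniper → Hollow → Fern → Quarry: 6+9+4+3+18 = 40
Quarry → Fern → Sutton → Hollow → Juniper → Quarry: 18+12+10+4+14 = 58
Quarry → Fern → Sutton → Juniper → Hollow → Quarry: 18+12+9+4+16 = 59
Quarry → Fern → Hollow → Sutton → Juniper → Quarry: 18+3+10+9+14 = 54
Quarry → Fern → Juniper → Sutton → Hollow → Quarry: 18+7+9+10+16 = 60
Quarry → Hollow → Sutton → Fern → Juniper → Quarry: 16+10+12+7+14 = 59
Quarry → Hollow → Fern → Sutton → Juniper → Quarry: 16+3+12+9+14 = 54
The minimum is 39.
One optimal route: Quarry → Sutton → Fern → Hollow → Juniper → Quarry (or its reverse).

Minimum total distance: 39.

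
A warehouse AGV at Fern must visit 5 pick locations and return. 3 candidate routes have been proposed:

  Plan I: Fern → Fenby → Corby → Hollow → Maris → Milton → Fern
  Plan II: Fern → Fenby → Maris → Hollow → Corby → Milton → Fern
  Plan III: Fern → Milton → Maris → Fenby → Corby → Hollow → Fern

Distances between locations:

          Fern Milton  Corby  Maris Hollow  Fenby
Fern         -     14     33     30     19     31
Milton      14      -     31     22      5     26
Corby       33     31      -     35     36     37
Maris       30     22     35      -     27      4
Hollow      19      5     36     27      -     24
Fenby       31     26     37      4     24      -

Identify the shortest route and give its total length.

Plan I: 31 + 37 + 36 + 27 + 22 + 14 = 167
Plan II: 31 + 4 + 27 + 36 + 31 + 14 = 143
Plan III: 14 + 22 + 4 + 37 + 36 + 19 = 132

Shortest is Plan III, total 132.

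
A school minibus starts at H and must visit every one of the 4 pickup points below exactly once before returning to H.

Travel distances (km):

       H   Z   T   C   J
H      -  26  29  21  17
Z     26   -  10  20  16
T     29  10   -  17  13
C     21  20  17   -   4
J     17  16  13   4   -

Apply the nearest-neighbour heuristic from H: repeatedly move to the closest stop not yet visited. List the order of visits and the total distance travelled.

Total distance 74 km via the nearest-neighbour route H → J → C → T → Z → H.

At H the remaining stops are J 17, C 21, Z 26, T 29; go to J.
At J the remaining stops are C 4, T 13, Z 16; go to C.
At C the remaining stops are T 17, Z 20; go to T.
At T the remaining stops are Z 10; go to Z.
Return Z→H: 26.
Total = 17 + 4 + 17 + 10 + 26 = 74.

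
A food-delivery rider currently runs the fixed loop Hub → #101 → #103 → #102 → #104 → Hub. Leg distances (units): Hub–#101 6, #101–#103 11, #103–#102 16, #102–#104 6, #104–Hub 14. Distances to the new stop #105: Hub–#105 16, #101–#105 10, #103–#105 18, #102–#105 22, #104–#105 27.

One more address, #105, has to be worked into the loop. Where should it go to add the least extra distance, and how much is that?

Insertion cost between consecutive stops i–j is d(i,#105) + d(#105,j) − d(i,j):
  between Hub and #101: 16 + 10 − 6 = 20
  between #101 and #103: 10 + 18 − 11 = 17
  between #103 and #102: 18 + 22 − 16 = 24
  between #102 and #104: 22 + 27 − 6 = 43
  between #104 and Hub: 27 + 16 − 14 = 29
Cheapest insertion is between #101 and #103, adding 17.
New total = 53 + 17 = 70.

Minimum extra distance: 17, inserting #105 between #101 and #103.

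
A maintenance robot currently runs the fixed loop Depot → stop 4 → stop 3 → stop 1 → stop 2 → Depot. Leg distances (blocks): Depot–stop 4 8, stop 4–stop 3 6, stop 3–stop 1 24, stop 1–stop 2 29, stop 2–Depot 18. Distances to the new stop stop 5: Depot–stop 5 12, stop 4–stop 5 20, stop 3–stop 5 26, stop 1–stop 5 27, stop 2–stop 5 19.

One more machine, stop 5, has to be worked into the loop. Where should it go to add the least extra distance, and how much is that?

Minimum extra distance: 13 blocks, inserting stop 5 between stop 2 and Depot.

Insertion cost between consecutive stops i–j is d(i,stop 5) + d(stop 5,j) − d(i,j):
  between Depot and stop 4: 12 + 20 − 8 = 24
  between stop 4 and stop 3: 20 + 26 − 6 = 40
  between stop 3 and stop 1: 26 + 27 − 24 = 29
  between stop 1 and stop 2: 27 + 19 − 29 = 17
  between stop 2 and Depot: 19 + 12 − 18 = 13
Cheapest insertion is between stop 2 and Depot, adding 13.
New total = 85 + 13 = 98.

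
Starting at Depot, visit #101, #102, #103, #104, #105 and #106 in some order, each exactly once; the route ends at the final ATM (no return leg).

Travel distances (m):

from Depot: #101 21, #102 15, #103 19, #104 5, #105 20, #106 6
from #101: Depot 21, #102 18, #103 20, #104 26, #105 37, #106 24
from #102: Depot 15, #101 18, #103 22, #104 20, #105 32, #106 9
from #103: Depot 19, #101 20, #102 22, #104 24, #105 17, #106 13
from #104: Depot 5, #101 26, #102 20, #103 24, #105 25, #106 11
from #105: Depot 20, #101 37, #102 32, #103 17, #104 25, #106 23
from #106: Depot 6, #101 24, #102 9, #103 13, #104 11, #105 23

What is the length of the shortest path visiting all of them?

There are 6! = 720 possible orderings.
Depot → #101 → #102 → #103 → #104 → #105 → #106: 21+18+22+24+25+23 = 133
Depot → #101 → #102 → #103 → #104 → #106 → #105: 21+18+22+24+11+23 = 119
Depot → #101 → #102 → #103 → #105 → #104 → #106: 21+18+22+17+25+11 = 114
Depot → #101 → #102 → #103 → #105 → #106 → #104: 21+18+22+17+23+11 = 112
Depot → #101 → #102 → #103 → #106 → #104 → #105: 21+18+22+13+11+25 = 110
Depot → #101 → #102 → #103 → #106 → #105 → #104: 21+18+22+13+23+25 = 122
Depot → #101 → #102 → #104 → #103 → #105 → #106: 21+18+20+24+17+23 = 123
Depot → #101 → #102 → #104 → #103 → #106 → #105: 21+18+20+24+13+23 = 119
… (712 more)
Depot → #104 → #106 → #102 → #101 → #103 → #105: 5+11+9+18+20+17 = 80  ← best
The minimum is 80.
One shortest path: Depot → #104 → #106 → #102 → #101 → #103 → #105.

80 m — the minimum one-way total.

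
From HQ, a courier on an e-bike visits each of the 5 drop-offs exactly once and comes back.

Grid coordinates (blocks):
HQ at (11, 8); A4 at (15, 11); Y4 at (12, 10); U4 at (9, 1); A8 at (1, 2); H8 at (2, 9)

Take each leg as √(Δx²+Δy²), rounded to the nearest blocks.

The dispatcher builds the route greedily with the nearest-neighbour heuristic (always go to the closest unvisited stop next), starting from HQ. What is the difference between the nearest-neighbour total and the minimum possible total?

The nearest-neighbour route is 1 blocks longer than optimal.

From HQ: Y4=2, A4=5, U4=7, H8=9, A8=12 → choose Y4 (2).
From Y4: A4=3, U4=9, H8=10, A8=14 → choose A4 (3).
From A4: U4=12, H8=13, A8=17 → choose U4 (12).
From U4: A8=8, H8=11 → choose A8 (8).
From A8: H8=7 → choose H8 (7).
NN route HQ → Y4 → A4 → U4 → A8 → H8 → HQ costs 41.
Optimal: HQ → A4 → Y4 → H8 → A8 → U4 → HQ costs 40 (by enumerating all 60 distinct tours).
Excess = 41 − 40 = 1.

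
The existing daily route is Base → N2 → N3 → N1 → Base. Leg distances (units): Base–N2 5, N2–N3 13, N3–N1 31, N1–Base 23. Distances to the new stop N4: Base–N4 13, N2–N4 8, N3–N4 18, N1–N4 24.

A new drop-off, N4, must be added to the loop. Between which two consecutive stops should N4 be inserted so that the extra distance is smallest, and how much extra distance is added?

Insertion cost between consecutive stops i–j is d(i,N4) + d(N4,j) − d(i,j):
  between Base and N2: 13 + 8 − 5 = 16
  between N2 and N3: 8 + 18 − 13 = 13
  between N3 and N1: 18 + 24 − 31 = 11
  between N1 and Base: 24 + 13 − 23 = 14
Cheapest insertion is between N3 and N1, adding 11.
New total = 72 + 11 = 83.

+11 — insert N4 between N3 and N1.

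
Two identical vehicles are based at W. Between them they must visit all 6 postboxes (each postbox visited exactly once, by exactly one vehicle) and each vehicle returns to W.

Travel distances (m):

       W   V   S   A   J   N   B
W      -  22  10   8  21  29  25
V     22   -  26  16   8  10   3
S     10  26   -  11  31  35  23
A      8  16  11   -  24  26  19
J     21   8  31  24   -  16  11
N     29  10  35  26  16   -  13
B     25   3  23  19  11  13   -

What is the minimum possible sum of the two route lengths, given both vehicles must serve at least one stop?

Try each way of splitting the stops between the two vehicles (each non-empty) and, for each split, find the best tour for each vehicle:
  {V} + {S, A, J, N, B}: 44 + 90 = 134
  {S} + {V, A, J, N, B}: 20 + 77 = 97
  {V, S} + {A, J, N, B}: 58 + 77 = 135
  {A} + {V, S, J, N, B}: 16 + 83 = 99
  {V, A} + {S, J, N, B}: 46 + 83 = 129
  {S, A} + {V, J, N, B}: 29 + 74 = 103
  … (31 splits in total)
Best: vehicle 1 W → S → W = 20; vehicle 2 W → A → V → B → N → J → W = 77; combined 97.

97 m — the smallest possible combined total.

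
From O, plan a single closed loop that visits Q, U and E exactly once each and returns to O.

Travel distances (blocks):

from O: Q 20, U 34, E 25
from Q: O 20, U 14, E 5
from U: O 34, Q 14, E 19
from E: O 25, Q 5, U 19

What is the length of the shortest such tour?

There are 3 distinct closed tours to check (reversals are equivalent).
O → Q → U → E → O: 20+14+19+25 = 78
O → Q → E → U → O: 20+5+19+34 = 78
O → U → Q → E → O: 34+14+5+25 = 78
The minimum is 78.
One optimal route: O → Q → U → E → O (or its reverse).

78 blocks — the shortest possible round trip.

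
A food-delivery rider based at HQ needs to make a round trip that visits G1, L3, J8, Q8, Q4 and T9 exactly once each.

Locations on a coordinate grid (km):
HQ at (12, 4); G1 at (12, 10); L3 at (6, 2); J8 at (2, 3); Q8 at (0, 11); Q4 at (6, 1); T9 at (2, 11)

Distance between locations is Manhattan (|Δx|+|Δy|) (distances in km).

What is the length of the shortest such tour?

With 6 stops there are 6!/2 = 360 distinct round trips (a route and its reverse cost the same).
HQ - G1 - L3 - J8 - Q8 - Q4 - T9 - HQ: 6+14+5+10+16+14+17 = 82
HQ - G1 - L3 - J8 - Q8 - T9 - Q4 - HQ: 6+14+5+10+2+14+9 = 60
HQ - G1 - L3 - J8 - Q4 - Q8 - T9 - HQ: 6+14+5+6+16+2+17 = 66
HQ - G1 - L3 - J8 - Q4 - T9 - Q8 - HQ: 6+14+5+6+14+2+19 = 66
HQ - G1 - L3 - J8 - T9 - Q8 - Q4 - HQ: 6+14+5+8+2+16+9 = 60
HQ - G1 - L3 - J8 - T9 - Q4 - Q8 - HQ: 6+14+5+8+14+16+19 = 82
HQ - G1 - L3 - Q8 - J8 - Q4 - T9 - HQ: 6+14+15+10+6+14+17 = 82
HQ - G1 - L3 - Q8 - J8 - T9 - Q4 - HQ: 6+14+15+10+8+14+9 = 76
… (352 more)
HQ - G1 - Q8 - T9 - J8 - L3 - Q4 - HQ: 6+13+2+8+5+1+9 = 44  ← best
The minimum is 44.
One optimal route: HQ → G1 → Q8 → T9 → J8 → L3 → Q4 → HQ (or its reverse).

Minimum total distance: 44 km.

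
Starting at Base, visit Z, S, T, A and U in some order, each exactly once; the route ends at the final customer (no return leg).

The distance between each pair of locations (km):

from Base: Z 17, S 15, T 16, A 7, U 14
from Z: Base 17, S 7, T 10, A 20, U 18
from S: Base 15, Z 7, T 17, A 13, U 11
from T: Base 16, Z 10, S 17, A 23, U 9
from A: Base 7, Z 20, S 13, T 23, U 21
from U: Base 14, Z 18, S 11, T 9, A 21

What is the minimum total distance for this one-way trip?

46 km — the minimum one-way total.

There are 5! = 120 possible orderings.
Base→Z→S→T→A→U: 17+7+17+23+21 = 85
Base→Z→S→T→U→A: 17+7+17+9+21 = 71
Base→Z→S→A→T→U: 17+7+13+23+9 = 69
Base→Z→S→A→U→T: 17+7+13+21+9 = 67
Base→Z→S→U→T→A: 17+7+11+9+23 = 67
Base→Z→S→U→A→T: 17+7+11+21+23 = 79
Base→Z→T→S→A→U: 17+10+17+13+21 = 78
Base→Z→T→S→U→A: 17+10+17+11+21 = 76
Base→Z→T→A→S→U: 17+10+23+13+11 = 74
Base→Z→T→A→U→S: 17+10+23+21+11 = 82
Base→Z→T→U→S→A: 17+10+9+11+13 = 60
Base→Z→T→U→A→S: 17+10+9+21+13 = 70
Base→Z→A→S→T→U: 17+20+13+17+9 = 76
Base→Z→A→S→U→T: 17+20+13+11+9 = 70
… (106 more)
Base→A→S→Z→T→U: 7+13+7+10+9 = 46  ← best
The minimum is 46.
One shortest path: Base → A → S → Z → T → U.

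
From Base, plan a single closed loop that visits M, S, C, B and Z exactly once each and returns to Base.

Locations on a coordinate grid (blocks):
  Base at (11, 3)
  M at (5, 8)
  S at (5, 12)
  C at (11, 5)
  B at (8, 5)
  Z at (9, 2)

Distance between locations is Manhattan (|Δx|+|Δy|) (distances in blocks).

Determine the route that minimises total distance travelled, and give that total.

32 blocks — the shortest possible round trip.

There are 60 distinct closed tours to check (reversals are equivalent).
Base - M - S - C - B - Z - Base: 11+4+13+3+4+3 = 38
Base - M - S - C - Z - B - Base: 11+4+13+5+4+5 = 42
Base - M - S - B - C - Z - Base: 11+4+10+3+5+3 = 36
Base - M - S - B - Z - C - Base: 11+4+10+4+5+2 = 36
Base - M - S - Z - C - B - Base: 11+4+14+5+3+5 = 42
Base - M - S - Z - B - C - Base: 11+4+14+4+3+2 = 38
Base - M - C - S - B - Z - Base: 11+9+13+10+4+3 = 50
Base - M - C - S - Z - B - Base: 11+9+13+14+4+5 = 56
Base - M - C - B - S - Z - Base: 11+9+3+10+14+3 = 50
Base - M - C - B - Z - S - Base: 11+9+3+4+14+15 = 56
Base - M - C - Z - S - B - Base: 11+9+5+14+10+5 = 54
Base - M - C - Z - B - S - Base: 11+9+5+4+10+15 = 54
Base - M - B - S - C - Z - Base: 11+6+10+13+5+3 = 48
Base - M - B - S - Z - C - Base: 11+6+10+14+5+2 = 48
… (46 more)
Base - C - M - S - B - Z - Base: 2+9+4+10+4+3 = 32  ← best
The minimum is 32.
One optimal route: Base → C → M → S → B → Z → Base (or its reverse).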